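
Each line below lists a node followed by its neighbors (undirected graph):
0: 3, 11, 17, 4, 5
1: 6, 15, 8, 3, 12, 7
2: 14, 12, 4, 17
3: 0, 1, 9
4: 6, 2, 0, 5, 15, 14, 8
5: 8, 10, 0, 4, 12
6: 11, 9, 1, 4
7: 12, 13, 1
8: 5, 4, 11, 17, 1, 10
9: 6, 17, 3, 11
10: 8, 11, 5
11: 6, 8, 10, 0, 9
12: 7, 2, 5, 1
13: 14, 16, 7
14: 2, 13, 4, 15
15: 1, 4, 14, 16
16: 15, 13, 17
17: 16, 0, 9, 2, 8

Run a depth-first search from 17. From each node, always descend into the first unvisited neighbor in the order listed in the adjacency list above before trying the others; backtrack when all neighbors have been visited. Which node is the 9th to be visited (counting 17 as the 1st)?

10

Visit 17
17 → 16
16 → 15
15 → 1
1 → 6
6 → 11
11 → 8
8 → 5
5 → 10
5 → 0
0 → 3
3 → 9
0 → 4
4 → 2
2 → 14
14 → 13
13 → 7
7 → 12

Visit order: 17, 16, 15, 1, 6, 11, 8, 5, 10, 0, 3, 9, 4, 2, 14, 13, 7, 12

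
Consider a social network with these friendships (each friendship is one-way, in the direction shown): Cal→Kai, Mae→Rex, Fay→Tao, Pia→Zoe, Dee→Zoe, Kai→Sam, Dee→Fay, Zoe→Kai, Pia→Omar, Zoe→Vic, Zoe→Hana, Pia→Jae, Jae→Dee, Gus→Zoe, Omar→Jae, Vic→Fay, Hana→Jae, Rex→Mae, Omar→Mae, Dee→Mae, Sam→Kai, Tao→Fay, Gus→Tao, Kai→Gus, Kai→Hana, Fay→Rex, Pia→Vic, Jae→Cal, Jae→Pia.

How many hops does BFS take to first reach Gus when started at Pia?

3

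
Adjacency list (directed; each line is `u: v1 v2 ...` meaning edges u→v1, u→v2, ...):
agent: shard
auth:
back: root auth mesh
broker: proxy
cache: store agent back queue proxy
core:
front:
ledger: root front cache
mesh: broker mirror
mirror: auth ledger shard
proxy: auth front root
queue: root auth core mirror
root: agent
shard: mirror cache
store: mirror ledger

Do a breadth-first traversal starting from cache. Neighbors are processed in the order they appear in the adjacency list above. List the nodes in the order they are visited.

Visit cache; enqueue store, agent, back, queue, proxy → queue [store, agent, back, queue, proxy]
Visit store; enqueue mirror, ledger → queue [agent, back, queue, proxy, mirror, ledger]
Visit agent; enqueue shard → queue [back, queue, proxy, mirror, ledger, shard]
Visit back; enqueue root, auth, mesh → queue [queue, proxy, mirror, ledger, shard, root, auth, mesh]
Visit queue; enqueue core → queue [proxy, mirror, ledger, shard, root, auth, mesh, core]
Visit proxy; enqueue front → queue [mirror, ledger, shard, root, auth, mesh, core, front]
Visit mirror → queue [ledger, shard, root, auth, mesh, core, front]
Visit ledger → queue [shard, root, auth, mesh, core, front]
Visit shard → queue [root, auth, mesh, core, front]
Visit root → queue [auth, mesh, core, front]
Visit auth → queue [mesh, core, front]
Visit mesh; enqueue broker → queue [core, front, broker]
Visit core → queue [front, broker]
Visit front → queue [broker]
Visit broker → queue []

cache store agent back queue proxy mirror ledger shard root auth mesh core front broker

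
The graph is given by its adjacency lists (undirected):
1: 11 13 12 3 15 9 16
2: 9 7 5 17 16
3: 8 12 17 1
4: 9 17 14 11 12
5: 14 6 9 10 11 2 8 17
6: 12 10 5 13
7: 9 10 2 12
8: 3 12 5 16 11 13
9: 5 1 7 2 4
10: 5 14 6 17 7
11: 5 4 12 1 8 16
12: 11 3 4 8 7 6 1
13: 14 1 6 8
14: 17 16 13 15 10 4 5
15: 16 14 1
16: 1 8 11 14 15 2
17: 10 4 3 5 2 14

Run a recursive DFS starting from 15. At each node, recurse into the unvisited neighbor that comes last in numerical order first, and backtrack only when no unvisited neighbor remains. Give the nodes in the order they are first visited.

Visit 15
15 → 16
16 → 14
14 → 17
17 → 10
10 → 7
7 → 12
12 → 11
11 → 8
8 → 13
13 → 6
6 → 5
5 → 9
9 → 4
9 → 2
9 → 1
1 → 3

15 → 16 → 14 → 17 → 10 → 7 → 12 → 11 → 8 → 13 → 6 → 5 → 9 → 4 → 2 → 1 → 3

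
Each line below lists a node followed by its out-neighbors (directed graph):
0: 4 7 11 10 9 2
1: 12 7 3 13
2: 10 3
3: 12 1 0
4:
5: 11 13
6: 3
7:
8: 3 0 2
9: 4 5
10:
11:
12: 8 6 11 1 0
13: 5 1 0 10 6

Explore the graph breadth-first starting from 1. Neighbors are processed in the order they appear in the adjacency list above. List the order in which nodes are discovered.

Visit 1; enqueue 12, 7, 3, 13 → queue [12, 7, 3, 13]
Visit 12; enqueue 8, 6, 11, 0 → queue [7, 3, 13, 8, 6, 11, 0]
Visit 7 → queue [3, 13, 8, 6, 11, 0]
Visit 3 → queue [13, 8, 6, 11, 0]
Visit 13; enqueue 5, 10 → queue [8, 6, 11, 0, 5, 10]
Visit 8; enqueue 2 → queue [6, 11, 0, 5, 10, 2]
Visit 6 → queue [11, 0, 5, 10, 2]
Visit 11 → queue [0, 5, 10, 2]
Visit 0; enqueue 4, 9 → queue [5, 10, 2, 4, 9]
Visit 5 → queue [10, 2, 4, 9]
Visit 10 → queue [2, 4, 9]
Visit 2 → queue [4, 9]
Visit 4 → queue [9]
Visit 9 → queue []

1 12 7 3 13 8 6 11 0 5 10 2 4 9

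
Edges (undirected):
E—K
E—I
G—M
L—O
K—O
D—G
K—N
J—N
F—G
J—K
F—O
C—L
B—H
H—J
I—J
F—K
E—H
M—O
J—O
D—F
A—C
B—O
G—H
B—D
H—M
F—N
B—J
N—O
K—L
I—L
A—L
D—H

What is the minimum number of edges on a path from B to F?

2

Level 0: B
Level 1: D, H, J, O
Level 2: E, F, G, I, K, L, M, N
Level 3: A, C
F first appears at level 2.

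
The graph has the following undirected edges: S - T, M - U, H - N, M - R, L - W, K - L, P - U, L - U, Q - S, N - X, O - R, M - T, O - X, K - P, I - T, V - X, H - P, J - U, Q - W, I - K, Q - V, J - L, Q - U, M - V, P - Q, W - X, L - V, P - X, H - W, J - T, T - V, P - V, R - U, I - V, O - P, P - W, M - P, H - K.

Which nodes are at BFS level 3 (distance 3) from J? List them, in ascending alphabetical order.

Level 0: J
Level 1: L, T, U
Level 2: I, K, M, P, Q, R, S, V, W
Level 3: H, O, X
Level 4: N

H, O, X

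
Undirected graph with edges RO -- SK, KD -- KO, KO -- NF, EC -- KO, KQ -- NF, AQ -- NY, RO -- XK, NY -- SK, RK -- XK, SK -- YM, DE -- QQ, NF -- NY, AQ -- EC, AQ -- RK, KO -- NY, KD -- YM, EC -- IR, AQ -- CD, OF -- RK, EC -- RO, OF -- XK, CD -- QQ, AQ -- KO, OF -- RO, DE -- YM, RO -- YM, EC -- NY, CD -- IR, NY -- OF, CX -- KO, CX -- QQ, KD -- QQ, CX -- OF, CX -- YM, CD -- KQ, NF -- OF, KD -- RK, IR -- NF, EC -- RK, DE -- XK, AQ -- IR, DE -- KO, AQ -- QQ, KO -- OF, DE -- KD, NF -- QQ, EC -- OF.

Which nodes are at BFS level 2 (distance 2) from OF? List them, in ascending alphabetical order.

Level 0: OF
Level 1: CX, EC, KO, NF, NY, RK, RO, XK
Level 2: AQ, DE, IR, KD, KQ, QQ, SK, YM
Level 3: CD

AQ, DE, IR, KD, KQ, QQ, SK, YM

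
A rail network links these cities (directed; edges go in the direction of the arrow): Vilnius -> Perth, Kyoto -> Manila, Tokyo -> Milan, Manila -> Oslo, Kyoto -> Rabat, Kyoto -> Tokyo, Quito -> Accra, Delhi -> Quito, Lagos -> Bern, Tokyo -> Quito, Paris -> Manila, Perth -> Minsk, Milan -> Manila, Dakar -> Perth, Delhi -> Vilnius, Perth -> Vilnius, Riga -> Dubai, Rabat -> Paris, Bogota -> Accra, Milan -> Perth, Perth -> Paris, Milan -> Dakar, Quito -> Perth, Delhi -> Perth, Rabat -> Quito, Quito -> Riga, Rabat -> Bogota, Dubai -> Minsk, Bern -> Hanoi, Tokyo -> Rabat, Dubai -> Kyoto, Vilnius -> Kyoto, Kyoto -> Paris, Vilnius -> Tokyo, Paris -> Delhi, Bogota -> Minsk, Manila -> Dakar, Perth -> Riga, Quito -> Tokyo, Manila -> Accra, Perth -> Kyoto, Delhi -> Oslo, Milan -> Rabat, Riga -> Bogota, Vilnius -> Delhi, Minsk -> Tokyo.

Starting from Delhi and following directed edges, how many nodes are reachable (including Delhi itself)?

BFS from Delhi visits: Delhi, Vilnius, Quito, Perth, Oslo, Tokyo, Kyoto, Riga, Accra, Paris, Minsk, Rabat, Milan, Manila, Dubai, Bogota, Dakar
Reachable nodes: 17 of 20 total.

17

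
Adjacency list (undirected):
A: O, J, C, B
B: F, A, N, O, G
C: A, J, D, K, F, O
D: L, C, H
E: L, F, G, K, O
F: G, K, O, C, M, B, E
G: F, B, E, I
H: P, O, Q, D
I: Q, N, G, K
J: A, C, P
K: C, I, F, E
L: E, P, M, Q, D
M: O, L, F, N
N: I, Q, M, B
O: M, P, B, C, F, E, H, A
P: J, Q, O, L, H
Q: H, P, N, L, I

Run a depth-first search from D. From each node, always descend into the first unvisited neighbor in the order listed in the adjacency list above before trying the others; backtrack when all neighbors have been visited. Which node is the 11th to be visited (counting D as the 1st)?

I

Visit D
D → L
L → E
E → F
F → G
G → B
B → A
A → O
O → M
M → N
N → I
I → Q
Q → H
H → P
P → J
J → C
C → K

Visit order: D, L, E, F, G, B, A, O, M, N, I, Q, H, P, J, C, K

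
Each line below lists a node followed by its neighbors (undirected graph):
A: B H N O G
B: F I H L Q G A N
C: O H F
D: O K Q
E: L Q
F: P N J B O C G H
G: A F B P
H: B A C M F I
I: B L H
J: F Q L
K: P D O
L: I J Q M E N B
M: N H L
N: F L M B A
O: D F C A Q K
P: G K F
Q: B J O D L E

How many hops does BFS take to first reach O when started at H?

Level 0: H
Level 1: A, B, C, F, I, M
Level 2: G, J, L, N, O, P, Q
Level 3: D, E, K
O first appears at level 2.

2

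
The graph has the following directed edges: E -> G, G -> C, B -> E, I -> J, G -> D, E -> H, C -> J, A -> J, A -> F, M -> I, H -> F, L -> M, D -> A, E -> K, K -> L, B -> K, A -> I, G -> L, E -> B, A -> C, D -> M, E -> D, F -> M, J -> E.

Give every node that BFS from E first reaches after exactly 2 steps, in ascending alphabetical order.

Level 0: E
Level 1: B, D, G, H, K
Level 2: A, C, F, L, M
Level 3: I, J

A, C, F, L, M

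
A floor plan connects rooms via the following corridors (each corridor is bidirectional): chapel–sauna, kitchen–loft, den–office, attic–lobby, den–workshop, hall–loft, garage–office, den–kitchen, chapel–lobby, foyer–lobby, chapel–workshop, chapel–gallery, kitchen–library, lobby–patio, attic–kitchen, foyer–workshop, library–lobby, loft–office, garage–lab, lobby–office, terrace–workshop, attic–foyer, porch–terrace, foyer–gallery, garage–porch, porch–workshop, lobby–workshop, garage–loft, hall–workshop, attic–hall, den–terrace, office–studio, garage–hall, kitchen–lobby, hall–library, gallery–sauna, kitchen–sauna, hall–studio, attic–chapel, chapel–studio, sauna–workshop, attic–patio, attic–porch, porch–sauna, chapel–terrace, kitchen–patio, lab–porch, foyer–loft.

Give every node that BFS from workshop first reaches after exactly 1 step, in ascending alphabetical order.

chapel, den, foyer, hall, lobby, porch, sauna, terrace

Level 0: workshop
Level 1: chapel, den, foyer, hall, lobby, porch, sauna, terrace
Level 2: attic, gallery, garage, kitchen, lab, library, loft, office, patio, studio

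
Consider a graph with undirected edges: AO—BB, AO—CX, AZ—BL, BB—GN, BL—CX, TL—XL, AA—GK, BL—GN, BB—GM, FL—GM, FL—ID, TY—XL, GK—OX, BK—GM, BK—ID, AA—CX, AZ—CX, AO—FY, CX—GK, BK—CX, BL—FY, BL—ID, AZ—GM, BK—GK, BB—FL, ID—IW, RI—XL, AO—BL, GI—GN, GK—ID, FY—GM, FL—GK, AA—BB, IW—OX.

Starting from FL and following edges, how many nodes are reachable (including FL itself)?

BFS from FL visits: FL, BB, GK, GM, ID, AA, AO, GN, BK, CX, OX, AZ, FY, BL, IW, GI
Reachable nodes: 16 of 20 total.

16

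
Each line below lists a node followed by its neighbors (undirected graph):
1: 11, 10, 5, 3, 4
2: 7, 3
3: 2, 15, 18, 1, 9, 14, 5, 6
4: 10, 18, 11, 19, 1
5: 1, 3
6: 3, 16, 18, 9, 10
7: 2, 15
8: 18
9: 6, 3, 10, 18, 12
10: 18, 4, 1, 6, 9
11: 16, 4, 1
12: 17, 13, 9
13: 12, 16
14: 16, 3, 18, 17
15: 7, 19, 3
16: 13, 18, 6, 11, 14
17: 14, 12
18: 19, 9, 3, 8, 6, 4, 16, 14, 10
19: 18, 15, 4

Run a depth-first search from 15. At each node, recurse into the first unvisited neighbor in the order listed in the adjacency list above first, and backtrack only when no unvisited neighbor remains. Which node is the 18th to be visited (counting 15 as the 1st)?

5

Visit 15
15 → 7
7 → 2
2 → 3
3 → 18
18 → 19
19 → 4
4 → 10
10 → 1
1 → 11
11 → 16
16 → 13
13 → 12
12 → 17
17 → 14
12 → 9
9 → 6
1 → 5
18 → 8

Visit order: 15, 7, 2, 3, 18, 19, 4, 10, 1, 11, 16, 13, 12, 17, 14, 9, 6, 5, 8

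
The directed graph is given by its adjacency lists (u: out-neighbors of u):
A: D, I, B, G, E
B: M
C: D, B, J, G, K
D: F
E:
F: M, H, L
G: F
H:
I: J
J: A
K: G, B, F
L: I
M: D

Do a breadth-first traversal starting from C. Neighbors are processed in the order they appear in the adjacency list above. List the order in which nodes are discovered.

Visit C; enqueue D, B, J, G, K → queue [D, B, J, G, K]
Visit D; enqueue F → queue [B, J, G, K, F]
Visit B; enqueue M → queue [J, G, K, F, M]
Visit J; enqueue A → queue [G, K, F, M, A]
Visit G → queue [K, F, M, A]
Visit K → queue [F, M, A]
Visit F; enqueue H, L → queue [M, A, H, L]
Visit M → queue [A, H, L]
Visit A; enqueue I, E → queue [H, L, I, E]
Visit H → queue [L, I, E]
Visit L → queue [I, E]
Visit I → queue [E]
Visit E → queue []

C, D, B, J, G, K, F, M, A, H, L, I, E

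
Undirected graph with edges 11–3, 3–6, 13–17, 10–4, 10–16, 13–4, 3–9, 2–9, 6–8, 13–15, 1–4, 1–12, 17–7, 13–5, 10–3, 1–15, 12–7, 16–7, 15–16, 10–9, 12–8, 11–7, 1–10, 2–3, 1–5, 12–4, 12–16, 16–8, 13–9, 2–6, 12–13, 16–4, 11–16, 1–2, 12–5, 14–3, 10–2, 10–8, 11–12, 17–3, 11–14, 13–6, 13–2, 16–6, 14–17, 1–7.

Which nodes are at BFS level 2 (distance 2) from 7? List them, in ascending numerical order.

Level 0: 7
Level 1: 1, 11, 12, 16, 17
Level 2: 2, 3, 4, 5, 6, 8, 10, 13, 14, 15
Level 3: 9

2, 3, 4, 5, 6, 8, 10, 13, 14, 15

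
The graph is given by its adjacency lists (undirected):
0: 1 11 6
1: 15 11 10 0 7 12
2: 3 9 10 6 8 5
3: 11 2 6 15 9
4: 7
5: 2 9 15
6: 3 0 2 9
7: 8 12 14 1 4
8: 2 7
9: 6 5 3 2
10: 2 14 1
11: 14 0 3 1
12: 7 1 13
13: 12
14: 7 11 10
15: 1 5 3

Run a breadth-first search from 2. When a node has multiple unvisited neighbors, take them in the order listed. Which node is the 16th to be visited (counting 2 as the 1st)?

Visit 2; enqueue 3, 9, 10, 6, 8, 5 → queue [3, 9, 10, 6, 8, 5]
Visit 3; enqueue 11, 15 → queue [9, 10, 6, 8, 5, 11, 15]
Visit 9 → queue [10, 6, 8, 5, 11, 15]
Visit 10; enqueue 14, 1 → queue [6, 8, 5, 11, 15, 14, 1]
Visit 6; enqueue 0 → queue [8, 5, 11, 15, 14, 1, 0]
Visit 8; enqueue 7 → queue [5, 11, 15, 14, 1, 0, 7]
Visit 5 → queue [11, 15, 14, 1, 0, 7]
Visit 11 → queue [15, 14, 1, 0, 7]
Visit 15 → queue [14, 1, 0, 7]
Visit 14 → queue [1, 0, 7]
Visit 1; enqueue 12 → queue [0, 7, 12]
Visit 0 → queue [7, 12]
Visit 7; enqueue 4 → queue [12, 4]
Visit 12; enqueue 13 → queue [4, 13]
Visit 4 → queue [13]
Visit 13 → queue []

Visit order: 2, 3, 9, 10, 6, 8, 5, 11, 15, 14, 1, 0, 7, 12, 4, 13

13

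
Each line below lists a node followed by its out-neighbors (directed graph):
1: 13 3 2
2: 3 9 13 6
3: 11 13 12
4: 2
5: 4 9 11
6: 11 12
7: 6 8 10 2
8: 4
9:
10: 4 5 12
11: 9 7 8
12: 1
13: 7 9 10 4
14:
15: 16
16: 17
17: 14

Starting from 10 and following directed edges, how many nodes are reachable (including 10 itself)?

BFS from 10 visits: 10, 12, 5, 4, 1, 11, 9, 2, 13, 3, 8, 7, 6
Reachable nodes: 13 of 17 total.

13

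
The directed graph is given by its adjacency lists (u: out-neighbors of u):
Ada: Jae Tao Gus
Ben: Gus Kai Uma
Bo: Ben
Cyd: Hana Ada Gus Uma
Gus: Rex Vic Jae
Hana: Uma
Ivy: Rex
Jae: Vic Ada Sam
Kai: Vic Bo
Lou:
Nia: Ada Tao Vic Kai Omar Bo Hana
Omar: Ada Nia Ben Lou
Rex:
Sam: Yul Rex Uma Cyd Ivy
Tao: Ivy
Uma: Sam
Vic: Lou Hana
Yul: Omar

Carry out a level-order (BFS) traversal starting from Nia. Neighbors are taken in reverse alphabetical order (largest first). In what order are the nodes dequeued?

Visit Nia; enqueue Vic, Tao, Omar, Kai, Hana, Bo, Ada → queue [Vic, Tao, Omar, Kai, Hana, Bo, Ada]
Visit Vic; enqueue Lou → queue [Tao, Omar, Kai, Hana, Bo, Ada, Lou]
Visit Tao; enqueue Ivy → queue [Omar, Kai, Hana, Bo, Ada, Lou, Ivy]
Visit Omar; enqueue Ben → queue [Kai, Hana, Bo, Ada, Lou, Ivy, Ben]
Visit Kai → queue [Hana, Bo, Ada, Lou, Ivy, Ben]
Visit Hana; enqueue Uma → queue [Bo, Ada, Lou, Ivy, Ben, Uma]
Visit Bo → queue [Ada, Lou, Ivy, Ben, Uma]
Visit Ada; enqueue Jae, Gus → queue [Lou, Ivy, Ben, Uma, Jae, Gus]
Visit Lou → queue [Ivy, Ben, Uma, Jae, Gus]
Visit Ivy; enqueue Rex → queue [Ben, Uma, Jae, Gus, Rex]
Visit Ben → queue [Uma, Jae, Gus, Rex]
Visit Uma; enqueue Sam → queue [Jae, Gus, Rex, Sam]
Visit Jae → queue [Gus, Rex, Sam]
Visit Gus → queue [Rex, Sam]
Visit Rex → queue [Sam]
Visit Sam; enqueue Yul, Cyd → queue [Yul, Cyd]
Visit Yul → queue [Cyd]
Visit Cyd → queue []

Nia, Vic, Tao, Omar, Kai, Hana, Bo, Ada, Lou, Ivy, Ben, Uma, Jae, Gus, Rex, Sam, Yul, Cyd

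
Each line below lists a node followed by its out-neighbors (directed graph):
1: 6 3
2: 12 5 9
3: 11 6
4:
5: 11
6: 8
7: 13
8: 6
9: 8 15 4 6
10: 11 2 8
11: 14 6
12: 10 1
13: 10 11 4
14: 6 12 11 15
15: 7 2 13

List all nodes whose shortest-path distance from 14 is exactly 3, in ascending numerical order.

3, 4, 5, 9

Level 0: 14
Level 1: 6, 11, 12, 15
Level 2: 1, 2, 7, 8, 10, 13
Level 3: 3, 4, 5, 9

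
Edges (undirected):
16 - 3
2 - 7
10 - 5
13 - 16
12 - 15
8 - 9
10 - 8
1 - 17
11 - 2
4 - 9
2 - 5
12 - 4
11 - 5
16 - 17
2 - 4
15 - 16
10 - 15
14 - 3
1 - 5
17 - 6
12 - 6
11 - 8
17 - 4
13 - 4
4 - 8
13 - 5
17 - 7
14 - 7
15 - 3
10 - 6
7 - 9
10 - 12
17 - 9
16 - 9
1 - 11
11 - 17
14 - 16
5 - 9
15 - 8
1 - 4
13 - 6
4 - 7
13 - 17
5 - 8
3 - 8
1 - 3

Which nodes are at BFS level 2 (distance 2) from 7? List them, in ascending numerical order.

1, 3, 5, 6, 8, 11, 12, 13, 16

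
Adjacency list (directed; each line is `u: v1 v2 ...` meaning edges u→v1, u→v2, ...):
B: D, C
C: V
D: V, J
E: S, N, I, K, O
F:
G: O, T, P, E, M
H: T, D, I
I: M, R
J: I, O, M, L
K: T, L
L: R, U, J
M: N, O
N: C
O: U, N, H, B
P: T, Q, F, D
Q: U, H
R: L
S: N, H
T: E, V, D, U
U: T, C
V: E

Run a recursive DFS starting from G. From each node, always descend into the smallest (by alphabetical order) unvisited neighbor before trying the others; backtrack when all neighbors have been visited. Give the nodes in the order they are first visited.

Visit G
G → E
E → I
I → M
M → N
N → C
C → V
M → O
O → B
B → D
D → J
J → L
L → R
L → U
U → T
O → H
E → K
E → S
G → P
P → F
P → Q

G -> E -> I -> M -> N -> C -> V -> O -> B -> D -> J -> L -> R -> U -> T -> H -> K -> S -> P -> F -> Q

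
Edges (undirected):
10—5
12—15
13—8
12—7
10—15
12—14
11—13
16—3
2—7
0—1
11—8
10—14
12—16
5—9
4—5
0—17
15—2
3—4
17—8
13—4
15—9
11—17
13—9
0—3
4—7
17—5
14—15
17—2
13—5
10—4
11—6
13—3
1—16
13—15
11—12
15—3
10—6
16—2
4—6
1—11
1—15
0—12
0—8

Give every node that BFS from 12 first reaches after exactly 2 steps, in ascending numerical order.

Level 0: 12
Level 1: 0, 7, 11, 14, 15, 16
Level 2: 1, 2, 3, 4, 6, 8, 9, 10, 13, 17
Level 3: 5

1, 2, 3, 4, 6, 8, 9, 10, 13, 17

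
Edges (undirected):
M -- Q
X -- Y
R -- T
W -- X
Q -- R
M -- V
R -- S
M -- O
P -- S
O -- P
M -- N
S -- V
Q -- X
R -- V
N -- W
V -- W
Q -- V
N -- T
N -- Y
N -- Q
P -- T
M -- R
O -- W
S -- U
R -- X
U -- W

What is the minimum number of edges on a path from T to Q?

Level 0: T
Level 1: N, P, R
Level 2: M, O, Q, S, V, W, X, Y
Level 3: U
Q first appears at level 2.

2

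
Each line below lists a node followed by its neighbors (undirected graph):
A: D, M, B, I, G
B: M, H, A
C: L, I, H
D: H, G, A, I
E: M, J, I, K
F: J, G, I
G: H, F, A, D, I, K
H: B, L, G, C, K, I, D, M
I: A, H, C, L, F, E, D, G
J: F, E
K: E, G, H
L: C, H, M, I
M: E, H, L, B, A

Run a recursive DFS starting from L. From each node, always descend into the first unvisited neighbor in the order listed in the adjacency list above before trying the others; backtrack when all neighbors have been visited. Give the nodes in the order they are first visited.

L, C, I, A, D, H, B, M, E, J, F, G, K

Visit L
L → C
C → I
I → A
A → D
D → H
H → B
B → M
M → E
E → J
J → F
F → G
G → K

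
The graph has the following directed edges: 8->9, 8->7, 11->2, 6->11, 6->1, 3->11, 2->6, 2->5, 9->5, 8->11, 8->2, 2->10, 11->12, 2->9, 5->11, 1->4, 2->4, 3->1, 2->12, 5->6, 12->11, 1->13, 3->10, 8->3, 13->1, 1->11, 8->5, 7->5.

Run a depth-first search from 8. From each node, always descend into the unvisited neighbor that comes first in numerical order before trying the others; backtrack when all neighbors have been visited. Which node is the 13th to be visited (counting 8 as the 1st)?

7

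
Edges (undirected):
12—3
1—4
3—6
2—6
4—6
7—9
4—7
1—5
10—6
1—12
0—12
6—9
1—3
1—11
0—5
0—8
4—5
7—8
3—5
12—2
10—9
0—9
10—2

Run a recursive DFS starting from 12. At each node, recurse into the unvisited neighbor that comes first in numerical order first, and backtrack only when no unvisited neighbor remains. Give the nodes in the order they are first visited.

Visit 12
12 → 0
0 → 5
5 → 1
1 → 3
3 → 6
6 → 2
2 → 10
10 → 9
9 → 7
7 → 4
7 → 8
1 → 11

12 → 0 → 5 → 1 → 3 → 6 → 2 → 10 → 9 → 7 → 4 → 8 → 11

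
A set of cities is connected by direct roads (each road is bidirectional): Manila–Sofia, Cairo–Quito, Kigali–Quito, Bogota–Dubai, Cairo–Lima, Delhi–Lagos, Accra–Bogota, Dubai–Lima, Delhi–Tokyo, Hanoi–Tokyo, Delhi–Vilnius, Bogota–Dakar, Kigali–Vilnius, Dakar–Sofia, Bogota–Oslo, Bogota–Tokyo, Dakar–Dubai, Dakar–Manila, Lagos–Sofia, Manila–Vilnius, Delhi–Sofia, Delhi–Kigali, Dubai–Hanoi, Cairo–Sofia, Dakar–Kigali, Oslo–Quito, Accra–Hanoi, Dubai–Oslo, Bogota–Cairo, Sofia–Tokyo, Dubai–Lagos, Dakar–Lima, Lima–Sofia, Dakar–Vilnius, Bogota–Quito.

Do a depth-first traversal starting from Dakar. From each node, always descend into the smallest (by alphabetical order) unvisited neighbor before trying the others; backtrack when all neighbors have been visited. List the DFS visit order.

Visit Dakar
Dakar → Bogota
Bogota → Accra
Accra → Hanoi
Hanoi → Dubai
Dubai → Lagos
Lagos → Delhi
Delhi → Kigali
Kigali → Quito
Quito → Cairo
Cairo → Lima
Lima → Sofia
Sofia → Manila
Manila → Vilnius
Sofia → Tokyo
Quito → Oslo

Dakar, Bogota, Accra, Hanoi, Dubai, Lagos, Delhi, Kigali, Quito, Cairo, Lima, Sofia, Manila, Vilnius, Tokyo, Oslo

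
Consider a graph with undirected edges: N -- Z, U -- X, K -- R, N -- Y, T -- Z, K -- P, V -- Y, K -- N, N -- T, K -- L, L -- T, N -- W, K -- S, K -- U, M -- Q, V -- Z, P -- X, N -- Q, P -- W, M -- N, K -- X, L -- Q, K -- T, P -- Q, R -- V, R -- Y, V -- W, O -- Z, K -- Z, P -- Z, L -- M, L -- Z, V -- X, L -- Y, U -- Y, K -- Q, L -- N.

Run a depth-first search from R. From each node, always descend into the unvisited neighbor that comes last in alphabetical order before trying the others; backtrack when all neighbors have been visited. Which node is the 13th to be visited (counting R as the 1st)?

Q

Visit R
R → Y
Y → V
V → Z
Z → T
T → N
N → W
W → P
P → X
X → U
U → K
K → S
K → Q
Q → M
M → L
Z → O

Visit order: R, Y, V, Z, T, N, W, P, X, U, K, S, Q, M, L, O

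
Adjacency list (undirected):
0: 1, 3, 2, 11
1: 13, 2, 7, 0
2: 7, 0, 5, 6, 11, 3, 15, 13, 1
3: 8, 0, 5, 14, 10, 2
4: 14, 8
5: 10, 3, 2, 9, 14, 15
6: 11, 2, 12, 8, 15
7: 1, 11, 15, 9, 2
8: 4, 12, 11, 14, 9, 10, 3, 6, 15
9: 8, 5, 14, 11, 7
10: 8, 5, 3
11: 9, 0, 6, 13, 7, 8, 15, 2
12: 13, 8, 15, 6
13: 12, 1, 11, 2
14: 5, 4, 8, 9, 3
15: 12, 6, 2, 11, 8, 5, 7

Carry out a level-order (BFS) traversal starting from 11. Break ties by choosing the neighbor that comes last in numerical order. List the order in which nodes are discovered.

11, 15, 13, 9, 8, 7, 6, 2, 0, 12, 5, 1, 14, 10, 4, 3

Visit 11; enqueue 15, 13, 9, 8, 7, 6, 2, 0 → queue [15, 13, 9, 8, 7, 6, 2, 0]
Visit 15; enqueue 12, 5 → queue [13, 9, 8, 7, 6, 2, 0, 12, 5]
Visit 13; enqueue 1 → queue [9, 8, 7, 6, 2, 0, 12, 5, 1]
Visit 9; enqueue 14 → queue [8, 7, 6, 2, 0, 12, 5, 1, 14]
Visit 8; enqueue 10, 4, 3 → queue [7, 6, 2, 0, 12, 5, 1, 14, 10, 4, 3]
Visit 7 → queue [6, 2, 0, 12, 5, 1, 14, 10, 4, 3]
Visit 6 → queue [2, 0, 12, 5, 1, 14, 10, 4, 3]
Visit 2 → queue [0, 12, 5, 1, 14, 10, 4, 3]
Visit 0 → queue [12, 5, 1, 14, 10, 4, 3]
Visit 12 → queue [5, 1, 14, 10, 4, 3]
Visit 5 → queue [1, 14, 10, 4, 3]
Visit 1 → queue [14, 10, 4, 3]
Visit 14 → queue [10, 4, 3]
Visit 10 → queue [4, 3]
Visit 4 → queue [3]
Visit 3 → queue []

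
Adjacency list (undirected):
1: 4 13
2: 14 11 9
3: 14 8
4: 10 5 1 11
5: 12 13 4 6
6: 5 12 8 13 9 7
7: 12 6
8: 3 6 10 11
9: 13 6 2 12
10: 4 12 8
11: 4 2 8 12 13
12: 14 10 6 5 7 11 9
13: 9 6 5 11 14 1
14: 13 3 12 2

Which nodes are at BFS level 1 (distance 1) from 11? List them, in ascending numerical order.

2, 4, 8, 12, 13

Level 0: 11
Level 1: 2, 4, 8, 12, 13
Level 2: 1, 3, 5, 6, 7, 9, 10, 14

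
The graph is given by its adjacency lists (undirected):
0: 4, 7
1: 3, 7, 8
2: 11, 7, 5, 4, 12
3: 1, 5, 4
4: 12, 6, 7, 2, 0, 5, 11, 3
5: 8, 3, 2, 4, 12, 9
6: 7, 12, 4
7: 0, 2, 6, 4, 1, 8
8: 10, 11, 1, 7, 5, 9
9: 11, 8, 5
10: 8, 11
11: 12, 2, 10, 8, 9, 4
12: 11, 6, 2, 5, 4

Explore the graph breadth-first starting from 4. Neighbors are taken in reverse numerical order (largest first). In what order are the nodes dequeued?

4 -> 12 -> 11 -> 7 -> 6 -> 5 -> 3 -> 2 -> 0 -> 10 -> 9 -> 8 -> 1

Visit 4; enqueue 12, 11, 7, 6, 5, 3, 2, 0 → queue [12, 11, 7, 6, 5, 3, 2, 0]
Visit 12 → queue [11, 7, 6, 5, 3, 2, 0]
Visit 11; enqueue 10, 9, 8 → queue [7, 6, 5, 3, 2, 0, 10, 9, 8]
Visit 7; enqueue 1 → queue [6, 5, 3, 2, 0, 10, 9, 8, 1]
Visit 6 → queue [5, 3, 2, 0, 10, 9, 8, 1]
Visit 5 → queue [3, 2, 0, 10, 9, 8, 1]
Visit 3 → queue [2, 0, 10, 9, 8, 1]
Visit 2 → queue [0, 10, 9, 8, 1]
Visit 0 → queue [10, 9, 8, 1]
Visit 10 → queue [9, 8, 1]
Visit 9 → queue [8, 1]
Visit 8 → queue [1]
Visit 1 → queue []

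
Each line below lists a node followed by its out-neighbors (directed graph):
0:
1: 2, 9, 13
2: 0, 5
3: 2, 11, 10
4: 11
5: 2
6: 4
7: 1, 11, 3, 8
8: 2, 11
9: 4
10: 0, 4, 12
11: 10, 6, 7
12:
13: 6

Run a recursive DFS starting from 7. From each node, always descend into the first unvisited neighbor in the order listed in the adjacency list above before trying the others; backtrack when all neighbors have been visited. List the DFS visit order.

Visit 7
7 → 1
1 → 2
2 → 0
2 → 5
1 → 9
9 → 4
4 → 11
11 → 10
10 → 12
11 → 6
1 → 13
7 → 3
7 → 8

7, 1, 2, 0, 5, 9, 4, 11, 10, 12, 6, 13, 3, 8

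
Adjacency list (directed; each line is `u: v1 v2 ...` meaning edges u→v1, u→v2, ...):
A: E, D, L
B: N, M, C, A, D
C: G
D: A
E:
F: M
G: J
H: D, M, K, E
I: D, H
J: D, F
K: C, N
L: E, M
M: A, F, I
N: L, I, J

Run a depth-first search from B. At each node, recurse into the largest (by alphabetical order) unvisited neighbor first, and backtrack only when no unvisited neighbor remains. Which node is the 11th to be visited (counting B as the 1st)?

F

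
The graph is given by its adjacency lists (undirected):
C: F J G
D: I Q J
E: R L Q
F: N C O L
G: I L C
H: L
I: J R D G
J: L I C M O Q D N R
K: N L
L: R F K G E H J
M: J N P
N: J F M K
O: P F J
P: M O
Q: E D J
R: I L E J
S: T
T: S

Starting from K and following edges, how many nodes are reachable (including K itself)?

16

BFS from K visits: K, N, L, J, F, M, R, G, E, H, I, C, O, Q, D, P
Reachable nodes: 16 of 18 total.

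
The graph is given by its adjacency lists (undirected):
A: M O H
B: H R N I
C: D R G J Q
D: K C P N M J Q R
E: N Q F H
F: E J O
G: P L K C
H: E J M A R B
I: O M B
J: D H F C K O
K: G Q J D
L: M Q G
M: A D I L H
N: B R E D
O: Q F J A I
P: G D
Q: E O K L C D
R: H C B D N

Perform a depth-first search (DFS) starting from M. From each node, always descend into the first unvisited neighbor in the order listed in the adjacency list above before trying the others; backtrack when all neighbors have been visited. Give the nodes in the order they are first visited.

M → A → O → Q → E → N → B → H → J → D → K → G → P → L → C → R → F → I

Visit M
M → A
A → O
O → Q
Q → E
E → N
N → B
B → H
H → J
J → D
D → K
K → G
G → P
G → L
G → C
C → R
J → F
B → I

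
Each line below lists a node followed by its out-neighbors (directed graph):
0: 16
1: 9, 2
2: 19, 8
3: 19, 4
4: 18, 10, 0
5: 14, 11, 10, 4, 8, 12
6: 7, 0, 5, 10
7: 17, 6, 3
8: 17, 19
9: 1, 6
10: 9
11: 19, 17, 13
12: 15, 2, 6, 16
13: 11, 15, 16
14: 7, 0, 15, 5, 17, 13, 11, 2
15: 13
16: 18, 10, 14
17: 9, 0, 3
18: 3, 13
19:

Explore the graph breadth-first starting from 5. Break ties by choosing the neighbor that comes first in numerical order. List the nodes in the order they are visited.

5 → 4 → 8 → 10 → 11 → 12 → 14 → 0 → 18 → 17 → 19 → 9 → 13 → 2 → 6 → 15 → 16 → 7 → 3 → 1

Visit 5; enqueue 4, 8, 10, 11, 12, 14 → queue [4, 8, 10, 11, 12, 14]
Visit 4; enqueue 0, 18 → queue [8, 10, 11, 12, 14, 0, 18]
Visit 8; enqueue 17, 19 → queue [10, 11, 12, 14, 0, 18, 17, 19]
Visit 10; enqueue 9 → queue [11, 12, 14, 0, 18, 17, 19, 9]
Visit 11; enqueue 13 → queue [12, 14, 0, 18, 17, 19, 9, 13]
Visit 12; enqueue 2, 6, 15, 16 → queue [14, 0, 18, 17, 19, 9, 13, 2, 6, 15, 16]
Visit 14; enqueue 7 → queue [0, 18, 17, 19, 9, 13, 2, 6, 15, 16, 7]
Visit 0 → queue [18, 17, 19, 9, 13, 2, 6, 15, 16, 7]
Visit 18; enqueue 3 → queue [17, 19, 9, 13, 2, 6, 15, 16, 7, 3]
Visit 17 → queue [19, 9, 13, 2, 6, 15, 16, 7, 3]
Visit 19 → queue [9, 13, 2, 6, 15, 16, 7, 3]
Visit 9; enqueue 1 → queue [13, 2, 6, 15, 16, 7, 3, 1]
Visit 13 → queue [2, 6, 15, 16, 7, 3, 1]
Visit 2 → queue [6, 15, 16, 7, 3, 1]
Visit 6 → queue [15, 16, 7, 3, 1]
Visit 15 → queue [16, 7, 3, 1]
Visit 16 → queue [7, 3, 1]
Visit 7 → queue [3, 1]
Visit 3 → queue [1]
Visit 1 → queue []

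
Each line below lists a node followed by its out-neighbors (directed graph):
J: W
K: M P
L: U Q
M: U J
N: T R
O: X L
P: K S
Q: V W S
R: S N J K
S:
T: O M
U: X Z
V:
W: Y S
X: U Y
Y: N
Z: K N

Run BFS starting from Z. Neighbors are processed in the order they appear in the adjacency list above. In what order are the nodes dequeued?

Z, K, N, M, P, T, R, U, J, S, O, X, W, L, Y, Q, V

Visit Z; enqueue K, N → queue [K, N]
Visit K; enqueue M, P → queue [N, M, P]
Visit N; enqueue T, R → queue [M, P, T, R]
Visit M; enqueue U, J → queue [P, T, R, U, J]
Visit P; enqueue S → queue [T, R, U, J, S]
Visit T; enqueue O → queue [R, U, J, S, O]
Visit R → queue [U, J, S, O]
Visit U; enqueue X → queue [J, S, O, X]
Visit J; enqueue W → queue [S, O, X, W]
Visit S → queue [O, X, W]
Visit O; enqueue L → queue [X, W, L]
Visit X; enqueue Y → queue [W, L, Y]
Visit W → queue [L, Y]
Visit L; enqueue Q → queue [Y, Q]
Visit Y → queue [Q]
Visit Q; enqueue V → queue [V]
Visit V → queue []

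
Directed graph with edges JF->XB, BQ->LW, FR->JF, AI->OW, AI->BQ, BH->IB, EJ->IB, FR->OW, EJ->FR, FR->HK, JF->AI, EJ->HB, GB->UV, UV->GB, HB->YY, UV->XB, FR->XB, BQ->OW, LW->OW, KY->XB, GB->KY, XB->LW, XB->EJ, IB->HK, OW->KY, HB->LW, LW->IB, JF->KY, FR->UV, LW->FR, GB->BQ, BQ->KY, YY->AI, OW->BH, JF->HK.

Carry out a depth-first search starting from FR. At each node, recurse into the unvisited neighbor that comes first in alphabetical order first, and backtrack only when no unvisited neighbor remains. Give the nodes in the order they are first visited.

Visit FR
FR → HK
FR → JF
JF → AI
AI → BQ
BQ → KY
KY → XB
XB → EJ
EJ → HB
HB → LW
LW → IB
LW → OW
OW → BH
HB → YY
FR → UV
UV → GB

FR -> HK -> JF -> AI -> BQ -> KY -> XB -> EJ -> HB -> LW -> IB -> OW -> BH -> YY -> UV -> GB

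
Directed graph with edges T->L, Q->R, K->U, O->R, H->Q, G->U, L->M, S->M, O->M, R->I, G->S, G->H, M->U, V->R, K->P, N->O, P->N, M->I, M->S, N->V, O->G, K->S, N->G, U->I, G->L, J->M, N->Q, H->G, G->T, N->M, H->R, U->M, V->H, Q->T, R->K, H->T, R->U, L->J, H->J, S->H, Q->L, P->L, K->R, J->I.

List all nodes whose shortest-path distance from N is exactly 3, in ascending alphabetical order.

J, K

Level 0: N
Level 1: G, M, O, Q, V
Level 2: H, I, L, R, S, T, U
Level 3: J, K
Level 4: P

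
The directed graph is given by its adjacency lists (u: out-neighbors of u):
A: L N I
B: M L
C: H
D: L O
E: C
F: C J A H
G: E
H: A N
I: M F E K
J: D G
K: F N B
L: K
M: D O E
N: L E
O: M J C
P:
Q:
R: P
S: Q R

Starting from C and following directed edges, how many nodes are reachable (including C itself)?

15

BFS from C visits: C, H, A, N, I, L, E, F, K, M, J, B, D, O, G
Reachable nodes: 15 of 19 total.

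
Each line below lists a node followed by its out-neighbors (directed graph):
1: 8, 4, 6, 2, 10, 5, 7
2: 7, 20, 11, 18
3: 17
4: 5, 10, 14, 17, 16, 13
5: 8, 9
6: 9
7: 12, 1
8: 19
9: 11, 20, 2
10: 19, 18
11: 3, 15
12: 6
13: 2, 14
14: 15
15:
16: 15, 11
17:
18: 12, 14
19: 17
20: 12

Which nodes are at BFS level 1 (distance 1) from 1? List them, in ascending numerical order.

Level 0: 1
Level 1: 2, 4, 5, 6, 7, 8, 10
Level 2: 9, 11, 12, 13, 14, 16, 17, 18, 19, 20
Level 3: 3, 15

2, 4, 5, 6, 7, 8, 10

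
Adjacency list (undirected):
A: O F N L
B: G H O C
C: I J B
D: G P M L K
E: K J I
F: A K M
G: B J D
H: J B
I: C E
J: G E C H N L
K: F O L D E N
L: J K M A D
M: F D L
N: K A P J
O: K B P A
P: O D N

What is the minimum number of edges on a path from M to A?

Level 0: M
Level 1: D, F, L
Level 2: A, G, J, K, P
Level 3: B, C, E, H, N, O
Level 4: I
A first appears at level 2.

2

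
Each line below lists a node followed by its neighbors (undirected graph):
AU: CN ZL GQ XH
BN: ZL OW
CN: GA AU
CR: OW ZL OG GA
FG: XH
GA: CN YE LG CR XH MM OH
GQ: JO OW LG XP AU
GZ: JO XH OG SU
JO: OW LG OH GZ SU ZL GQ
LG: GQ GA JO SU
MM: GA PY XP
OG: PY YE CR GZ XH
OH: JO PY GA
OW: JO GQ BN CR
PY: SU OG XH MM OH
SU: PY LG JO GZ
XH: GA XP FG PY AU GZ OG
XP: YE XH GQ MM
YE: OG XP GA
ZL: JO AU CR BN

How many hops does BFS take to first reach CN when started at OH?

2

Level 0: OH
Level 1: GA, JO, PY
Level 2: CN, CR, GQ, GZ, LG, MM, OG, OW, SU, XH, YE, ZL
Level 3: AU, BN, FG, XP
CN first appears at level 2.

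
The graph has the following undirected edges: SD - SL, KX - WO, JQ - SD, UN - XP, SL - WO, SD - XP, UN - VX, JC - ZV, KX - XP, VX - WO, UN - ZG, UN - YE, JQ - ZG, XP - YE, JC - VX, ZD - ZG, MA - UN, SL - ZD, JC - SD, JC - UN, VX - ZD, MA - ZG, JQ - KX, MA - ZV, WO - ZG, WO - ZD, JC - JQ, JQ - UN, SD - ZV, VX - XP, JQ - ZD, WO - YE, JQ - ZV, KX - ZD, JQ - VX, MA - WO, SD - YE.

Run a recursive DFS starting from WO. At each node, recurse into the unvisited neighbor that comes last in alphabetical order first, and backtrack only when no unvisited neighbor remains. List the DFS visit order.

WO, ZG, ZD, VX, XP, YE, UN, MA, ZV, SD, SL, JQ, KX, JC

Visit WO
WO → ZG
ZG → ZD
ZD → VX
VX → XP
XP → YE
YE → UN
UN → MA
MA → ZV
ZV → SD
SD → SL
SD → JQ
JQ → KX
JQ → JC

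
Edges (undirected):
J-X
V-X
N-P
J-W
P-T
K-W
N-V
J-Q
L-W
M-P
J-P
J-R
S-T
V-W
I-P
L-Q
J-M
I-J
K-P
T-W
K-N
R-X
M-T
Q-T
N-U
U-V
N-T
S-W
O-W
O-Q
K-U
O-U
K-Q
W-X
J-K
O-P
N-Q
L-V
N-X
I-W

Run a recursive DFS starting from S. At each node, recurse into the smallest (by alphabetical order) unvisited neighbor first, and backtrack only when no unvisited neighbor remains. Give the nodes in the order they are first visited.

S → T → M → J → I → P → K → N → Q → L → V → U → O → W → X → R

Visit S
S → T
T → M
M → J
J → I
I → P
P → K
K → N
N → Q
Q → L
L → V
V → U
U → O
O → W
W → X
X → R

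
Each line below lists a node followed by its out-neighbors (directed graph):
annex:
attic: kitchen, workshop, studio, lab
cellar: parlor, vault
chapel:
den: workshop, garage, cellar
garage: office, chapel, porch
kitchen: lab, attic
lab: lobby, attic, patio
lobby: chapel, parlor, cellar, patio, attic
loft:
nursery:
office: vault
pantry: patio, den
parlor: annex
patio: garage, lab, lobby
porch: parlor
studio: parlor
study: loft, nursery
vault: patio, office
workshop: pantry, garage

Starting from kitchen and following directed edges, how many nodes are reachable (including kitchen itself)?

17

BFS from kitchen visits: kitchen, lab, attic, lobby, patio, workshop, studio, chapel, parlor, cellar, garage, pantry, annex, vault, office, porch, den
Reachable nodes: 17 of 20 total.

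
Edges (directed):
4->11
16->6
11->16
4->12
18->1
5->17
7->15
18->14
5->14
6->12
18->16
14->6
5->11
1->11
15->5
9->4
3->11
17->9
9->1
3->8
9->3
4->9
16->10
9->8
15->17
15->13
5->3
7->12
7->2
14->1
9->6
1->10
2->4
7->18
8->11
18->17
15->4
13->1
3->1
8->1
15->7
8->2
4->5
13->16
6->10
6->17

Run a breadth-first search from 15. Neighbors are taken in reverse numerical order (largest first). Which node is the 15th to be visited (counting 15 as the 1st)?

Visit 15; enqueue 17, 13, 7, 5, 4 → queue [17, 13, 7, 5, 4]
Visit 17; enqueue 9 → queue [13, 7, 5, 4, 9]
Visit 13; enqueue 16, 1 → queue [7, 5, 4, 9, 16, 1]
Visit 7; enqueue 18, 12, 2 → queue [5, 4, 9, 16, 1, 18, 12, 2]
Visit 5; enqueue 14, 11, 3 → queue [4, 9, 16, 1, 18, 12, 2, 14, 11, 3]
Visit 4 → queue [9, 16, 1, 18, 12, 2, 14, 11, 3]
Visit 9; enqueue 8, 6 → queue [16, 1, 18, 12, 2, 14, 11, 3, 8, 6]
Visit 16; enqueue 10 → queue [1, 18, 12, 2, 14, 11, 3, 8, 6, 10]
Visit 1 → queue [18, 12, 2, 14, 11, 3, 8, 6, 10]
Visit 18 → queue [12, 2, 14, 11, 3, 8, 6, 10]
Visit 12 → queue [2, 14, 11, 3, 8, 6, 10]
Visit 2 → queue [14, 11, 3, 8, 6, 10]
Visit 14 → queue [11, 3, 8, 6, 10]
Visit 11 → queue [3, 8, 6, 10]
Visit 3 → queue [8, 6, 10]
Visit 8 → queue [6, 10]
Visit 6 → queue [10]
Visit 10 → queue []

Visit order: 15, 17, 13, 7, 5, 4, 9, 16, 1, 18, 12, 2, 14, 11, 3, 8, 6, 10

3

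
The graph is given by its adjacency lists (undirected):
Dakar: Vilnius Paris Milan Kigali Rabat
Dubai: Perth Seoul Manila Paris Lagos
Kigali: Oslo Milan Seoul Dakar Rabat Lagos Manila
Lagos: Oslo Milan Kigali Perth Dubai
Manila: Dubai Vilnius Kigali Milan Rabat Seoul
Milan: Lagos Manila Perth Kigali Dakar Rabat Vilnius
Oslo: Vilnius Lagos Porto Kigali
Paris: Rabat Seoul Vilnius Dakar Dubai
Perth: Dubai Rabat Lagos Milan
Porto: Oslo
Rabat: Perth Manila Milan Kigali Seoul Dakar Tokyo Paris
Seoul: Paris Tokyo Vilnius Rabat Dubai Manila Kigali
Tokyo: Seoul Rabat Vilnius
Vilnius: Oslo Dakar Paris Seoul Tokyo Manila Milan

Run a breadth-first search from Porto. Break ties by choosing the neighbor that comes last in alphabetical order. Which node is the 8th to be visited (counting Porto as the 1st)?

Visit Porto; enqueue Oslo → queue [Oslo]
Visit Oslo; enqueue Vilnius, Lagos, Kigali → queue [Vilnius, Lagos, Kigali]
Visit Vilnius; enqueue Tokyo, Seoul, Paris, Milan, Manila, Dakar → queue [Lagos, Kigali, Tokyo, Seoul, Paris, Milan, Manila, Dakar]
Visit Lagos; enqueue Perth, Dubai → queue [Kigali, Tokyo, Seoul, Paris, Milan, Manila, Dakar, Perth, Dubai]
Visit Kigali; enqueue Rabat → queue [Tokyo, Seoul, Paris, Milan, Manila, Dakar, Perth, Dubai, Rabat]
Visit Tokyo → queue [Seoul, Paris, Milan, Manila, Dakar, Perth, Dubai, Rabat]
Visit Seoul → queue [Paris, Milan, Manila, Dakar, Perth, Dubai, Rabat]
Visit Paris → queue [Milan, Manila, Dakar, Perth, Dubai, Rabat]
Visit Milan → queue [Manila, Dakar, Perth, Dubai, Rabat]
Visit Manila → queue [Dakar, Perth, Dubai, Rabat]
Visit Dakar → queue [Perth, Dubai, Rabat]
Visit Perth → queue [Dubai, Rabat]
Visit Dubai → queue [Rabat]
Visit Rabat → queue []

Visit order: Porto, Oslo, Vilnius, Lagos, Kigali, Tokyo, Seoul, Paris, Milan, Manila, Dakar, Perth, Dubai, Rabat

Paris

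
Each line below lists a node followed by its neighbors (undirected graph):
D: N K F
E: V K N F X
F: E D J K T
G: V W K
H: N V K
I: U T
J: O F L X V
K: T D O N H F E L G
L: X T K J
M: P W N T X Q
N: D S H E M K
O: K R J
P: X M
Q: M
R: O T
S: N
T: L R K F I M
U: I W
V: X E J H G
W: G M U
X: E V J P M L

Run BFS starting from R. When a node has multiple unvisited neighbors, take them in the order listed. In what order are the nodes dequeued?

R, O, T, K, J, L, F, I, M, D, N, H, E, G, X, V, U, P, W, Q, S

Visit R; enqueue O, T → queue [O, T]
Visit O; enqueue K, J → queue [T, K, J]
Visit T; enqueue L, F, I, M → queue [K, J, L, F, I, M]
Visit K; enqueue D, N, H, E, G → queue [J, L, F, I, M, D, N, H, E, G]
Visit J; enqueue X, V → queue [L, F, I, M, D, N, H, E, G, X, V]
Visit L → queue [F, I, M, D, N, H, E, G, X, V]
Visit F → queue [I, M, D, N, H, E, G, X, V]
Visit I; enqueue U → queue [M, D, N, H, E, G, X, V, U]
Visit M; enqueue P, W, Q → queue [D, N, H, E, G, X, V, U, P, W, Q]
Visit D → queue [N, H, E, G, X, V, U, P, W, Q]
Visit N; enqueue S → queue [H, E, G, X, V, U, P, W, Q, S]
Visit H → queue [E, G, X, V, U, P, W, Q, S]
Visit E → queue [G, X, V, U, P, W, Q, S]
Visit G → queue [X, V, U, P, W, Q, S]
Visit X → queue [V, U, P, W, Q, S]
Visit V → queue [U, P, W, Q, S]
Visit U → queue [P, W, Q, S]
Visit P → queue [W, Q, S]
Visit W → queue [Q, S]
Visit Q → queue [S]
Visit S → queue []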